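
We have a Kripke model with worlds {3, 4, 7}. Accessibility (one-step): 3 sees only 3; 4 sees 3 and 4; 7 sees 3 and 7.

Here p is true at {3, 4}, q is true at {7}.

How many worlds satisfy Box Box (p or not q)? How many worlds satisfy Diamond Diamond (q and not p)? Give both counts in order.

For Box Box (p or not q):
3: successors {3}; Box (p or not q) there: 3:T. ✓
4: successors {3, 4}; Box (p or not q) there: 3:T, 4:T. ✓
7: successors {3, 7}; Box (p or not q) there: 3:T, 7:F. ✗
— 2 worlds.
For Diamond Diamond (q and not p):
3: successors {3}; Diamond (q and not p) there: 3:F. ✗
4: successors {3, 4}; Diamond (q and not p) there: 3:F, 4:F. ✗
7: successors {3, 7}; Diamond (q and not p) there: 3:F, 7:T. ✓
— 1 world.

2 and 1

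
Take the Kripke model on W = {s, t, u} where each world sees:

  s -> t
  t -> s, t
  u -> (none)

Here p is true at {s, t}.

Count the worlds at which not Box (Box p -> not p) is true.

2

s: Box (Box p -> not p) is F. ✓
t: Box (Box p -> not p) is F. ✓
u: Box (Box p -> not p) is T. ✗
Satisfying worlds: {s, t}.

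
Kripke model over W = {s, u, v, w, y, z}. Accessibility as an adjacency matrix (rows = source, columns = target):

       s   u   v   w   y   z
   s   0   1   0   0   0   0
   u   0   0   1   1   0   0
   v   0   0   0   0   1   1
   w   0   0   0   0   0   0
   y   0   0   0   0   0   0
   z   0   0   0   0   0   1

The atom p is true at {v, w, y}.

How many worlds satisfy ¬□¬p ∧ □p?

1

s: ¬□¬p is F, □p is F. ✗
u: ¬□¬p is T, □p is T. ✓
v: ¬□¬p is T, □p is F. ✗
w: ¬□¬p is F, □p is T. ✗
y: ¬□¬p is F, □p is T. ✗
z: ¬□¬p is F, □p is F. ✗
Satisfying worlds: {u}.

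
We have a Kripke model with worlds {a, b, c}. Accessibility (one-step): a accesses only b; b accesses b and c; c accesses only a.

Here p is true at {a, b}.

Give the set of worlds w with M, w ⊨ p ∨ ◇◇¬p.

a: p is T, ◇◇¬p is T. ✓
b: p is T, ◇◇¬p is T. ✓
c: p is F, ◇◇¬p is F. ✗

{a, b}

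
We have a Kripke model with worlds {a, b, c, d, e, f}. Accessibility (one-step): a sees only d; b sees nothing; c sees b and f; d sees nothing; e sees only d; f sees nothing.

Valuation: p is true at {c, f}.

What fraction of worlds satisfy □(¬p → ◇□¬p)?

a: successors {d}; ¬p → ◇□¬p there: d:F. ✗
b: no successors, so □(¬p → ◇□¬p) holds vacuously. ✓
c: successors {b, f}; ¬p → ◇□¬p there: b:F, f:T. ✗
d: no successors, so □(¬p → ◇□¬p) holds vacuously. ✓
e: successors {d}; ¬p → ◇□¬p there: d:F. ✗
f: no successors, so □(¬p → ◇□¬p) holds vacuously. ✓
That's 3 of 6 worlds, so 3/6 = 1/2.

1/2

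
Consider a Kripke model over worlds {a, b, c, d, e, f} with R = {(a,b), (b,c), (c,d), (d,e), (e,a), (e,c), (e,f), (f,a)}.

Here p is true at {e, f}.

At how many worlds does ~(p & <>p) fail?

a: p & <>p is F. ✓
b: p & <>p is F. ✓
c: p & <>p is F. ✓
d: p & <>p is F. ✓
e: p & <>p is T. ✗
f: p & <>p is F. ✓
Satisfying worlds: {a, b, c, d, f}.
So ~(p & <>p) fails at the other 1 world.

1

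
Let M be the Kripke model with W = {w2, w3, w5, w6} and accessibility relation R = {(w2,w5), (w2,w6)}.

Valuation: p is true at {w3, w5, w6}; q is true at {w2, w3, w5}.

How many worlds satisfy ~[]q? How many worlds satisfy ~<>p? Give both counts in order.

For ~[]q:
w2: []q is F. ✓
w3: []q is T. ✗
w5: []q is T. ✗
w6: []q is T. ✗
— 1 world.
For ~<>p:
w2: <>p is T. ✗
w3: <>p is F. ✓
w5: <>p is F. ✓
w6: <>p is F. ✓
— 3 worlds.

1 and 3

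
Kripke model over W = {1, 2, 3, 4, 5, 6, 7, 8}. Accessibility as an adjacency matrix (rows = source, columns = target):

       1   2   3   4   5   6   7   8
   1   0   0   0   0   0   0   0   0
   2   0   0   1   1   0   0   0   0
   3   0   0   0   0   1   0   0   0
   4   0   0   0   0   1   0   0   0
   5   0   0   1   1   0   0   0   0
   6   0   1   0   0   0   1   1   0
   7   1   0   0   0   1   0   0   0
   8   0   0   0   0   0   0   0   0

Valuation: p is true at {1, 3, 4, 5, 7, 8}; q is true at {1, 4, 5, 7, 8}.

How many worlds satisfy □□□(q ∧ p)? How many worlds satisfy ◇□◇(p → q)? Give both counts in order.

For □□□(q ∧ p):
1: no successors, so □□□(q ∧ p) holds vacuously. ✓
2: successors {3, 4}; □□(q ∧ p) there: 3:F, 4:F. ✗
3: successors {5}; □□(q ∧ p) there: 5:T. ✓
4: successors {5}; □□(q ∧ p) there: 5:T. ✓
5: successors {3, 4}; □□(q ∧ p) there: 3:F, 4:F. ✗
6: successors {2, 6, 7}; □□(q ∧ p) there: 2:T, 6:F, 7:F. ✗
7: successors {1, 5}; □□(q ∧ p) there: 1:T, 5:T. ✓
8: no successors, so □□□(q ∧ p) holds vacuously. ✓
— 5 worlds.
For ◇□◇(p → q):
1: no successors, so ◇□◇(p → q) fails. ✗
2: successors {3, 4}; □◇(p → q) there: 3:T, 4:T. ✓
3: successors {5}; □◇(p → q) there: 5:T. ✓
4: successors {5}; □◇(p → q) there: 5:T. ✓
5: successors {3, 4}; □◇(p → q) there: 3:T, 4:T. ✓
6: successors {2, 6, 7}; □◇(p → q) there: 2:T, 6:T, 7:F. ✓
7: successors {1, 5}; □◇(p → q) there: 1:T, 5:T. ✓
8: no successors, so ◇□◇(p → q) fails. ✗
— 6 worlds.

5 and 6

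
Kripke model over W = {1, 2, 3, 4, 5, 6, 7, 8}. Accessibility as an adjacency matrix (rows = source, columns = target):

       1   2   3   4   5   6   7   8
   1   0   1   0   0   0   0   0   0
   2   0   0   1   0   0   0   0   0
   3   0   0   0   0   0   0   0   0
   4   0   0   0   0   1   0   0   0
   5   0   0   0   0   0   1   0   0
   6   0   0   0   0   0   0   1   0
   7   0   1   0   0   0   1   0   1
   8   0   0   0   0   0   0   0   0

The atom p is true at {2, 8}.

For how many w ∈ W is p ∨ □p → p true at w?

1: p ∨ □p is T, p is F. ✗
2: p ∨ □p is T, p is T. ✓
3: p ∨ □p is T, p is F. ✗
4: p ∨ □p is F, p is F. ✓
5: p ∨ □p is F, p is F. ✓
6: p ∨ □p is F, p is F. ✓
7: p ∨ □p is F, p is F. ✓
8: p ∨ □p is T, p is T. ✓
Satisfying worlds: {2, 4, 5, 6, 7, 8}.

6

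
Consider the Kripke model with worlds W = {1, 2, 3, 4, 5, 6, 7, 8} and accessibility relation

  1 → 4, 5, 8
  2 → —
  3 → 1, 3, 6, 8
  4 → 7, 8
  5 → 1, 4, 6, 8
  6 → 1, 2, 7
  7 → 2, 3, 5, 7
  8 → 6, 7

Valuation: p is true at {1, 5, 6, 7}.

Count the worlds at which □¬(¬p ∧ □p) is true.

1: successors {4, 5, 8}; ¬(¬p ∧ □p) there: 4:T, 5:T, 8:F. ✗
2: no successors, so □¬(¬p ∧ □p) holds vacuously. ✓
3: successors {1, 3, 6, 8}; ¬(¬p ∧ □p) there: 1:T, 3:T, 6:T, 8:F. ✗
4: successors {7, 8}; ¬(¬p ∧ □p) there: 7:T, 8:F. ✗
5: successors {1, 4, 6, 8}; ¬(¬p ∧ □p) there: 1:T, 4:T, 6:T, 8:F. ✗
6: successors {1, 2, 7}; ¬(¬p ∧ □p) there: 1:T, 2:F, 7:T. ✗
7: successors {2, 3, 5, 7}; ¬(¬p ∧ □p) there: 2:F, 3:T, 5:T, 7:T. ✗
8: successors {6, 7}; ¬(¬p ∧ □p) there: 6:T, 7:T. ✓
Satisfying worlds: {2, 8}.

2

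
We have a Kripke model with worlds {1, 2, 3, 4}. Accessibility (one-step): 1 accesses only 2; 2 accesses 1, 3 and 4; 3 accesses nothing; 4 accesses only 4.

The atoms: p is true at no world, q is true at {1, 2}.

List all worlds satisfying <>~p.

{1, 2, 4}

1: successors {2}; ~p there: 2:T. ✓
2: successors {1, 3, 4}; ~p there: 1:T, 3:T, 4:T. ✓
3: no successors, so <>~p fails. ✗
4: successors {4}; ~p there: 4:T. ✓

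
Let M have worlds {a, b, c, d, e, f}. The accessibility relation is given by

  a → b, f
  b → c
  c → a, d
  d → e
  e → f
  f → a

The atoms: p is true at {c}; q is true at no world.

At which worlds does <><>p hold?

{a}

a: successors {b, f}; <>p there: b:T, f:F. ✓
b: successors {c}; <>p there: c:F. ✗
c: successors {a, d}; <>p there: a:F, d:F. ✗
d: successors {e}; <>p there: e:F. ✗
e: successors {f}; <>p there: f:F. ✗
f: successors {a}; <>p there: a:F. ✗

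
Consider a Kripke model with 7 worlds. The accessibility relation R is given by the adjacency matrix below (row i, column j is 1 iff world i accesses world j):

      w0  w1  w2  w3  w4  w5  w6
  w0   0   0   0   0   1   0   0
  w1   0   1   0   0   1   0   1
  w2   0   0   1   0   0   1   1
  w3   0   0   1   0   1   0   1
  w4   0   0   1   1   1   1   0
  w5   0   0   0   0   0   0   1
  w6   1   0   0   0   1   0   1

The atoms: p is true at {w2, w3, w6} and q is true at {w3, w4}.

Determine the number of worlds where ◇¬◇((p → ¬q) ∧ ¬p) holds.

w0: successors {w4}; ¬◇((p → ¬q) ∧ ¬p) there: w4:F. ✗
w1: successors {w1, w4, w6}; ¬◇((p → ¬q) ∧ ¬p) there: w1:F, w4:F, w6:F. ✗
w2: successors {w2, w5, w6}; ¬◇((p → ¬q) ∧ ¬p) there: w2:F, w5:T, w6:F. ✓
w3: successors {w2, w4, w6}; ¬◇((p → ¬q) ∧ ¬p) there: w2:F, w4:F, w6:F. ✗
w4: successors {w2, w3, w4, w5}; ¬◇((p → ¬q) ∧ ¬p) there: w2:F, w3:F, w4:F, w5:T. ✓
w5: successors {w6}; ¬◇((p → ¬q) ∧ ¬p) there: w6:F. ✗
w6: successors {w0, w4, w6}; ¬◇((p → ¬q) ∧ ¬p) there: w0:F, w4:F, w6:F. ✗
Satisfying worlds: {w2, w4}.

2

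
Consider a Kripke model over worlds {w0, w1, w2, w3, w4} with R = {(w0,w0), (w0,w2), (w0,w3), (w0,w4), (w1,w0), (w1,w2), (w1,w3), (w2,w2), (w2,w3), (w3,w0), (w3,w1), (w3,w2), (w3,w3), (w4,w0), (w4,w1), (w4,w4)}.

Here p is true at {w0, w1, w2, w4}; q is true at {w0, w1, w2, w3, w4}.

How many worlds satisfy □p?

1

w0: successors {w0, w2, w3, w4}; p there: w0:T, w2:T, w3:F, w4:T. ✗
w1: successors {w0, w2, w3}; p there: w0:T, w2:T, w3:F. ✗
w2: successors {w2, w3}; p there: w2:T, w3:F. ✗
w3: successors {w0, w1, w2, w3}; p there: w0:T, w1:T, w2:T, w3:F. ✗
w4: successors {w0, w1, w4}; p there: w0:T, w1:T, w4:T. ✓
Satisfying worlds: {w4}.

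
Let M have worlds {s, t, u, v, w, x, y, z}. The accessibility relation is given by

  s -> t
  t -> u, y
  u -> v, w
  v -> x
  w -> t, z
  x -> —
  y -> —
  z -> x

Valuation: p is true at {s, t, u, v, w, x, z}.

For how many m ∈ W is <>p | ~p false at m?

s: <>p is T, ~p is F. ✓
t: <>p is T, ~p is F. ✓
u: <>p is T, ~p is F. ✓
v: <>p is T, ~p is F. ✓
w: <>p is T, ~p is F. ✓
x: <>p is F, ~p is F. ✗
y: <>p is F, ~p is T. ✓
z: <>p is T, ~p is F. ✓
Satisfying worlds: {s, t, u, v, w, y, z}.
So <>p | ~p fails at the other 1 world.

1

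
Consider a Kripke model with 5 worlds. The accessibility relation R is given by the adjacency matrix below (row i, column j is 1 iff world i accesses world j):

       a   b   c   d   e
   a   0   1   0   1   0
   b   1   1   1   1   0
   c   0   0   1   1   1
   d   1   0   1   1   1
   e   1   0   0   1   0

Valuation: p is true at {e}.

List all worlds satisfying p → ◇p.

{a, b, c, d}

a: p is F, ◇p is F. ✓
b: p is F, ◇p is F. ✓
c: p is F, ◇p is T. ✓
d: p is F, ◇p is T. ✓
e: p is T, ◇p is F. ✗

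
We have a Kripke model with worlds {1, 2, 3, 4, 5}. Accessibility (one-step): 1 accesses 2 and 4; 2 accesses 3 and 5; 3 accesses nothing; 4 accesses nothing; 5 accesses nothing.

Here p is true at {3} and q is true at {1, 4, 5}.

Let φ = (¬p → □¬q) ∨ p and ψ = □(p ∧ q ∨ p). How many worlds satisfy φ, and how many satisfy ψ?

For (¬p → □¬q) ∨ p:
1: ¬p → □¬q is F, p is F. ✗
2: ¬p → □¬q is F, p is F. ✗
3: ¬p → □¬q is T, p is T. ✓
4: ¬p → □¬q is T, p is F. ✓
5: ¬p → □¬q is T, p is F. ✓
— 3 worlds.
For □(p ∧ q ∨ p):
1: successors {2, 4}; p ∧ q ∨ p there: 2:F, 4:F. ✗
2: successors {3, 5}; p ∧ q ∨ p there: 3:T, 5:F. ✗
3: no successors, so □(p ∧ q ∨ p) holds vacuously. ✓
4: no successors, so □(p ∧ q ∨ p) holds vacuously. ✓
5: no successors, so □(p ∧ q ∨ p) holds vacuously. ✓
— 3 worlds.

3 and 3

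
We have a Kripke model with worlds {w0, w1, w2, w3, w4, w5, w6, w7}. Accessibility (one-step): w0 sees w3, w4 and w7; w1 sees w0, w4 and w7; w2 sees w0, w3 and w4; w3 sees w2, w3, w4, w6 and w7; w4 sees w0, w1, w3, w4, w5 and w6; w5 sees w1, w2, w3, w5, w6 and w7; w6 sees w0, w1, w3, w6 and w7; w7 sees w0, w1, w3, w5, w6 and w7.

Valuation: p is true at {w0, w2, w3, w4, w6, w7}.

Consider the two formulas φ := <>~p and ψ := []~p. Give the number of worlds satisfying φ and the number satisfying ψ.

4 and 0

For <>~p:
w0: successors {w3, w4, w7}; ~p there: w3:F, w4:F, w7:F. ✗
w1: successors {w0, w4, w7}; ~p there: w0:F, w4:F, w7:F. ✗
w2: successors {w0, w3, w4}; ~p there: w0:F, w3:F, w4:F. ✗
w3: successors {w2, w3, w4, w6, w7}; ~p there: w2:F, w3:F, w4:F, w6:F, w7:F. ✗
w4: successors {w0, w1, w3, w4, w5, w6}; ~p there: w0:F, w1:T, w3:F, w4:F, w5:T, w6:F. ✓
w5: successors {w1, w2, w3, w5, w6, w7}; ~p there: w1:T, w2:F, w3:F, w5:T, w6:F, w7:F. ✓
w6: successors {w0, w1, w3, w6, w7}; ~p there: w0:F, w1:T, w3:F, w6:F, w7:F. ✓
w7: successors {w0, w1, w3, w5, w6, w7}; ~p there: w0:F, w1:T, w3:F, w5:T, w6:F, w7:F. ✓
— 4 worlds.
For []~p:
w0: successors {w3, w4, w7}; ~p there: w3:F, w4:F, w7:F. ✗
w1: successors {w0, w4, w7}; ~p there: w0:F, w4:F, w7:F. ✗
w2: successors {w0, w3, w4}; ~p there: w0:F, w3:F, w4:F. ✗
w3: successors {w2, w3, w4, w6, w7}; ~p there: w2:F, w3:F, w4:F, w6:F, w7:F. ✗
w4: successors {w0, w1, w3, w4, w5, w6}; ~p there: w0:F, w1:T, w3:F, w4:F, w5:T, w6:F. ✗
w5: successors {w1, w2, w3, w5, w6, w7}; ~p there: w1:T, w2:F, w3:F, w5:T, w6:F, w7:F. ✗
w6: successors {w0, w1, w3, w6, w7}; ~p there: w0:F, w1:T, w3:F, w6:F, w7:F. ✗
w7: successors {w0, w1, w3, w5, w6, w7}; ~p there: w0:F, w1:T, w3:F, w5:T, w6:F, w7:F. ✗
— 0 worlds.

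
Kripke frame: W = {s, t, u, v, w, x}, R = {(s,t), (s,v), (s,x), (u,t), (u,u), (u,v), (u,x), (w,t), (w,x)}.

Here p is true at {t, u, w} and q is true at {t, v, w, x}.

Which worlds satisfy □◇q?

{t, v, x}

s: successors {t, v, x}; ◇q there: t:F, v:F, x:F. ✗
t: no successors, so □◇q holds vacuously. ✓
u: successors {t, u, v, x}; ◇q there: t:F, u:T, v:F, x:F. ✗
v: no successors, so □◇q holds vacuously. ✓
w: successors {t, x}; ◇q there: t:F, x:F. ✗
x: no successors, so □◇q holds vacuously. ✓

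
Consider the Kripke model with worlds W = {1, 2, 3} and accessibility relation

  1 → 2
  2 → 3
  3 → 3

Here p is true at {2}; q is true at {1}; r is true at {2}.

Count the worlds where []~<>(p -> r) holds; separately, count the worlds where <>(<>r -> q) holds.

0 and 3

For []~<>(p -> r):
1: successors {2}; ~<>(p -> r) there: 2:F. ✗
2: successors {3}; ~<>(p -> r) there: 3:F. ✗
3: successors {3}; ~<>(p -> r) there: 3:F. ✗
— 0 worlds.
For <>(<>r -> q):
1: successors {2}; <>r -> q there: 2:T. ✓
2: successors {3}; <>r -> q there: 3:T. ✓
3: successors {3}; <>r -> q there: 3:T. ✓
— 3 worlds.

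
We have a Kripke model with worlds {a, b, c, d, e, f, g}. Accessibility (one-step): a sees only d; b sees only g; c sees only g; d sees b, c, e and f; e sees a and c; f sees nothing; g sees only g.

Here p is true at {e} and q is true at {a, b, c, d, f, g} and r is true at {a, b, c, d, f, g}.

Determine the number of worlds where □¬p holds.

6

a: successors {d}; ¬p there: d:T. ✓
b: successors {g}; ¬p there: g:T. ✓
c: successors {g}; ¬p there: g:T. ✓
d: successors {b, c, e, f}; ¬p there: b:T, c:T, e:F, f:T. ✗
e: successors {a, c}; ¬p there: a:T, c:T. ✓
f: no successors, so □¬p holds vacuously. ✓
g: successors {g}; ¬p there: g:T. ✓
Satisfying worlds: {a, b, c, e, f, g}.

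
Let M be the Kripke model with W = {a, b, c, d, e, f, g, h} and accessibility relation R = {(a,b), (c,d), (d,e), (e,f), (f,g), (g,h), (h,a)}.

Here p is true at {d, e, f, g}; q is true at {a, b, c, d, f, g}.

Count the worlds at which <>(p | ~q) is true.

5

a: successors {b}; p | ~q there: b:F. ✗
b: no successors, so <>(p | ~q) fails. ✗
c: successors {d}; p | ~q there: d:T. ✓
d: successors {e}; p | ~q there: e:T. ✓
e: successors {f}; p | ~q there: f:T. ✓
f: successors {g}; p | ~q there: g:T. ✓
g: successors {h}; p | ~q there: h:T. ✓
h: successors {a}; p | ~q there: a:F. ✗
Satisfying worlds: {c, d, e, f, g}.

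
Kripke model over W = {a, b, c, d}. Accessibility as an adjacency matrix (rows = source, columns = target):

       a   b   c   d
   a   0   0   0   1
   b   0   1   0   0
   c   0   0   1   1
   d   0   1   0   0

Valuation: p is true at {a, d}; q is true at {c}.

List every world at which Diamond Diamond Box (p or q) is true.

{c}

a: successors {d}; Diamond Box (p or q) there: d:F. ✗
b: successors {b}; Diamond Box (p or q) there: b:F. ✗
c: successors {c, d}; Diamond Box (p or q) there: c:T, d:F. ✓
d: successors {b}; Diamond Box (p or q) there: b:F. ✗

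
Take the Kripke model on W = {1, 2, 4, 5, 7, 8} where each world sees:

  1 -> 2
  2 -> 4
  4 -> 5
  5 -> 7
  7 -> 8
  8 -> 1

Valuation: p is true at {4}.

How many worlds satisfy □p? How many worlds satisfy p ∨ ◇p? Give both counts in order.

1 and 2

For □p:
1: successors {2}; p there: 2:F. ✗
2: successors {4}; p there: 4:T. ✓
4: successors {5}; p there: 5:F. ✗
5: successors {7}; p there: 7:F. ✗
7: successors {8}; p there: 8:F. ✗
8: successors {1}; p there: 1:F. ✗
— 1 world.
For p ∨ ◇p:
1: p is F, ◇p is F. ✗
2: p is F, ◇p is T. ✓
4: p is T, ◇p is F. ✓
5: p is F, ◇p is F. ✗
7: p is F, ◇p is F. ✗
8: p is F, ◇p is F. ✗
— 2 worlds.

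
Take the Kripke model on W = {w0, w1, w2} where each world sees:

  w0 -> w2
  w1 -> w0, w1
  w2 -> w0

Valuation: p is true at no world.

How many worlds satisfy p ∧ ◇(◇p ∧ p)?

0

w0: p is F, ◇(◇p ∧ p) is F. ✗
w1: p is F, ◇(◇p ∧ p) is F. ✗
w2: p is F, ◇(◇p ∧ p) is F. ✗
Satisfying worlds: ∅.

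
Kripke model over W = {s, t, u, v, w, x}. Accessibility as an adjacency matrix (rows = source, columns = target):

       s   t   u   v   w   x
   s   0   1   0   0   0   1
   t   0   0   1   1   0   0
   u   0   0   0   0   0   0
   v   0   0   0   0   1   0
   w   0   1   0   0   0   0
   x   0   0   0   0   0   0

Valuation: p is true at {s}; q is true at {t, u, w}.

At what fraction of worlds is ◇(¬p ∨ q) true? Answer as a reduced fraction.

s: successors {t, x}; ¬p ∨ q there: t:T, x:T. ✓
t: successors {u, v}; ¬p ∨ q there: u:T, v:T. ✓
u: no successors, so ◇(¬p ∨ q) fails. ✗
v: successors {w}; ¬p ∨ q there: w:T. ✓
w: successors {t}; ¬p ∨ q there: t:T. ✓
x: no successors, so ◇(¬p ∨ q) fails. ✗
That's 4 of 6 worlds, so 4/6 = 2/3.

2/3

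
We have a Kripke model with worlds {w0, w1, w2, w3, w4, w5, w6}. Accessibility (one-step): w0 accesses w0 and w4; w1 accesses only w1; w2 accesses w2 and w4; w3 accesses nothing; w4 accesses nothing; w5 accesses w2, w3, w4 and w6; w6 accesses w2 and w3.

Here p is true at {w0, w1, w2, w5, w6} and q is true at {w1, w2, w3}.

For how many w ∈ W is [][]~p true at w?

2

w0: successors {w0, w4}; []~p there: w0:F, w4:T. ✗
w1: successors {w1}; []~p there: w1:F. ✗
w2: successors {w2, w4}; []~p there: w2:F, w4:T. ✗
w3: no successors, so [][]~p holds vacuously. ✓
w4: no successors, so [][]~p holds vacuously. ✓
w5: successors {w2, w3, w4, w6}; []~p there: w2:F, w3:T, w4:T, w6:F. ✗
w6: successors {w2, w3}; []~p there: w2:F, w3:T. ✗
Satisfying worlds: {w3, w4}.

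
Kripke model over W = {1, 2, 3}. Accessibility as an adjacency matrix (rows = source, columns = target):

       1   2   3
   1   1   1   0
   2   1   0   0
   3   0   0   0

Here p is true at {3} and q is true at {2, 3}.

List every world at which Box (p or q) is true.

{3}

1: successors {1, 2}; p or q there: 1:F, 2:T. ✗
2: successors {1}; p or q there: 1:F. ✗
3: no successors, so Box (p or q) holds vacuously. ✓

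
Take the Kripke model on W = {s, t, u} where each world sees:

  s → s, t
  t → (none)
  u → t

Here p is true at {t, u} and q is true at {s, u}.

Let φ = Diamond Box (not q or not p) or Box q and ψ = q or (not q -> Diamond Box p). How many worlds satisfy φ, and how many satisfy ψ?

For Diamond Box (not q or not p) or Box q:
s: Diamond Box (not q or not p) is T, Box q is F. ✓
t: Diamond Box (not q or not p) is F, Box q is T. ✓
u: Diamond Box (not q or not p) is T, Box q is F. ✓
— 3 worlds.
For q or (not q -> Diamond Box p):
s: q is T, not q -> Diamond Box p is T. ✓
t: q is F, not q -> Diamond Box p is F. ✗
u: q is T, not q -> Diamond Box p is T. ✓
— 2 worlds.

3 and 2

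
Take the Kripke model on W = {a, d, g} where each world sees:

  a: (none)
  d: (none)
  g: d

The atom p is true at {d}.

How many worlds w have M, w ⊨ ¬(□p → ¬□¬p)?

a: □p → ¬□¬p is F. ✓
d: □p → ¬□¬p is F. ✓
g: □p → ¬□¬p is T. ✗
Satisfying worlds: {a, d}.

2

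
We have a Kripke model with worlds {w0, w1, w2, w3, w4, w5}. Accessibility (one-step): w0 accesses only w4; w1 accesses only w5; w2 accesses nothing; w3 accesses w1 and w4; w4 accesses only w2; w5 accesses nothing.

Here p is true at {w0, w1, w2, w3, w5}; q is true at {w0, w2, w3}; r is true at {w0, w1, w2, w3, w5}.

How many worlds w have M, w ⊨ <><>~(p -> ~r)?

w0: successors {w4}; <>~(p -> ~r) there: w4:T. ✓
w1: successors {w5}; <>~(p -> ~r) there: w5:F. ✗
w2: no successors, so <><>~(p -> ~r) fails. ✗
w3: successors {w1, w4}; <>~(p -> ~r) there: w1:T, w4:T. ✓
w4: successors {w2}; <>~(p -> ~r) there: w2:F. ✗
w5: no successors, so <><>~(p -> ~r) fails. ✗
Satisfying worlds: {w0, w3}.

2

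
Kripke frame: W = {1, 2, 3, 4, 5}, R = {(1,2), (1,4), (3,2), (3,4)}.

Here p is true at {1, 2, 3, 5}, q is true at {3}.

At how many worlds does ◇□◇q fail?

3

1: successors {2, 4}; □◇q there: 2:T, 4:T. ✓
2: no successors, so ◇□◇q fails. ✗
3: successors {2, 4}; □◇q there: 2:T, 4:T. ✓
4: no successors, so ◇□◇q fails. ✗
5: no successors, so ◇□◇q fails. ✗
Satisfying worlds: {1, 3}.
So ◇□◇q fails at the other 3 worlds.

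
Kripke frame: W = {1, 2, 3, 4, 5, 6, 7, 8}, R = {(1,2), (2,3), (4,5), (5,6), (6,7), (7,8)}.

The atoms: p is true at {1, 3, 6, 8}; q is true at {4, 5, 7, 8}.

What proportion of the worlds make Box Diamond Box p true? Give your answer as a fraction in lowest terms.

1: successors {2}; Diamond Box p there: 2:T. ✓
2: successors {3}; Diamond Box p there: 3:F. ✗
3: no successors, so Box Diamond Box p holds vacuously. ✓
4: successors {5}; Diamond Box p there: 5:F. ✗
5: successors {6}; Diamond Box p there: 6:T. ✓
6: successors {7}; Diamond Box p there: 7:T. ✓
7: successors {8}; Diamond Box p there: 8:F. ✗
8: no successors, so Box Diamond Box p holds vacuously. ✓
That's 5 of 8 worlds, so 5/8.

5/8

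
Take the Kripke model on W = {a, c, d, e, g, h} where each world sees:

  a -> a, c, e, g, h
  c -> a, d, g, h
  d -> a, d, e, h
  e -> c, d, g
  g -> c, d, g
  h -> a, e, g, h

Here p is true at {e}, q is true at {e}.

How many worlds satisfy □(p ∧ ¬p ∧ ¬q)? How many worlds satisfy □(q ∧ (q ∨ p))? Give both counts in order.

0 and 0

For □(p ∧ ¬p ∧ ¬q):
a: successors {a, c, e, g, h}; p ∧ ¬p ∧ ¬q there: a:F, c:F, e:F, g:F, h:F. ✗
c: successors {a, d, g, h}; p ∧ ¬p ∧ ¬q there: a:F, d:F, g:F, h:F. ✗
d: successors {a, d, e, h}; p ∧ ¬p ∧ ¬q there: a:F, d:F, e:F, h:F. ✗
e: successors {c, d, g}; p ∧ ¬p ∧ ¬q there: c:F, d:F, g:F. ✗
g: successors {c, d, g}; p ∧ ¬p ∧ ¬q there: c:F, d:F, g:F. ✗
h: successors {a, e, g, h}; p ∧ ¬p ∧ ¬q there: a:F, e:F, g:F, h:F. ✗
— 0 worlds.
For □(q ∧ (q ∨ p)):
a: successors {a, c, e, g, h}; q ∧ (q ∨ p) there: a:F, c:F, e:T, g:F, h:F. ✗
c: successors {a, d, g, h}; q ∧ (q ∨ p) there: a:F, d:F, g:F, h:F. ✗
d: successors {a, d, e, h}; q ∧ (q ∨ p) there: a:F, d:F, e:T, h:F. ✗
e: successors {c, d, g}; q ∧ (q ∨ p) there: c:F, d:F, g:F. ✗
g: successors {c, d, g}; q ∧ (q ∨ p) there: c:F, d:F, g:F. ✗
h: successors {a, e, g, h}; q ∧ (q ∨ p) there: a:F, e:T, g:F, h:F. ✗
— 0 worlds.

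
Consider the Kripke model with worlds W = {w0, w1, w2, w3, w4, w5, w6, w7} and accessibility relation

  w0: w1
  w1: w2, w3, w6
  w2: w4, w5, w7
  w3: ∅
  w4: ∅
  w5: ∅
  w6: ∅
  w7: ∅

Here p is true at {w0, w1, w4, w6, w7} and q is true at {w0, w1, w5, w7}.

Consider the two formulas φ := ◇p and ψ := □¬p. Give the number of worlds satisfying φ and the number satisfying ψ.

3 and 5

For ◇p:
w0: successors {w1}; p there: w1:T. ✓
w1: successors {w2, w3, w6}; p there: w2:F, w3:F, w6:T. ✓
w2: successors {w4, w5, w7}; p there: w4:T, w5:F, w7:T. ✓
w3: no successors, so ◇p fails. ✗
w4: no successors, so ◇p fails. ✗
w5: no successors, so ◇p fails. ✗
w6: no successors, so ◇p fails. ✗
w7: no successors, so ◇p fails. ✗
— 3 worlds.
For □¬p:
w0: successors {w1}; ¬p there: w1:F. ✗
w1: successors {w2, w3, w6}; ¬p there: w2:T, w3:T, w6:F. ✗
w2: successors {w4, w5, w7}; ¬p there: w4:F, w5:T, w7:F. ✗
w3: no successors, so □¬p holds vacuously. ✓
w4: no successors, so □¬p holds vacuously. ✓
w5: no successors, so □¬p holds vacuously. ✓
w6: no successors, so □¬p holds vacuously. ✓
w7: no successors, so □¬p holds vacuously. ✓
— 5 worlds.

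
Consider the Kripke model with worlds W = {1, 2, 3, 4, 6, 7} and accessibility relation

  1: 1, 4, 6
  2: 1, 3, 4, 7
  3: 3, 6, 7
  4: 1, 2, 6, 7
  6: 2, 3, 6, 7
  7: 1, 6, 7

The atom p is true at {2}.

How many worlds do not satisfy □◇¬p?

0

1: successors {1, 4, 6}; ◇¬p there: 1:T, 4:T, 6:T. ✓
2: successors {1, 3, 4, 7}; ◇¬p there: 1:T, 3:T, 4:T, 7:T. ✓
3: successors {3, 6, 7}; ◇¬p there: 3:T, 6:T, 7:T. ✓
4: successors {1, 2, 6, 7}; ◇¬p there: 1:T, 2:T, 6:T, 7:T. ✓
6: successors {2, 3, 6, 7}; ◇¬p there: 2:T, 3:T, 6:T, 7:T. ✓
7: successors {1, 6, 7}; ◇¬p there: 1:T, 6:T, 7:T. ✓
Satisfying worlds: {1, 2, 3, 4, 6, 7}.
So □◇¬p fails at the other 0 worlds.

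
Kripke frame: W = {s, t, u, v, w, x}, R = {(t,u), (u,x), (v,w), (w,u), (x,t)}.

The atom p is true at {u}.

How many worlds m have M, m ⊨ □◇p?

3

s: no successors, so □◇p holds vacuously. ✓
t: successors {u}; ◇p there: u:F. ✗
u: successors {x}; ◇p there: x:F. ✗
v: successors {w}; ◇p there: w:T. ✓
w: successors {u}; ◇p there: u:F. ✗
x: successors {t}; ◇p there: t:T. ✓
Satisfying worlds: {s, v, x}.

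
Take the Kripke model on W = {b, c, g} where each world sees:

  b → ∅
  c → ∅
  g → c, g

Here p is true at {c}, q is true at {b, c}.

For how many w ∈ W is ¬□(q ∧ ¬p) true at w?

1

b: □(q ∧ ¬p) is T. ✗
c: □(q ∧ ¬p) is T. ✗
g: □(q ∧ ¬p) is F. ✓
Satisfying worlds: {g}.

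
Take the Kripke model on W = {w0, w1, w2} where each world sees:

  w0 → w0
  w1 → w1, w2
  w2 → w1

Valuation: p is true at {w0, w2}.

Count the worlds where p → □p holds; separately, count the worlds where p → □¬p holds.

For p → □p:
w0: p is T, □p is T. ✓
w1: p is F, □p is F. ✓
w2: p is T, □p is F. ✗
— 2 worlds.
For p → □¬p:
w0: p is T, □¬p is F. ✗
w1: p is F, □¬p is F. ✓
w2: p is T, □¬p is T. ✓
— 2 worlds.

2 and 2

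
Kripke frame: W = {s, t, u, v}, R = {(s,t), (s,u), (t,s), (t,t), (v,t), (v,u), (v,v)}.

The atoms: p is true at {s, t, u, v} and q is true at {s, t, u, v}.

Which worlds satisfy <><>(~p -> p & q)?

{s, t, v}

s: successors {t, u}; <>(~p -> p & q) there: t:T, u:F. ✓
t: successors {s, t}; <>(~p -> p & q) there: s:T, t:T. ✓
u: no successors, so <><>(~p -> p & q) fails. ✗
v: successors {t, u, v}; <>(~p -> p & q) there: t:T, u:F, v:T. ✓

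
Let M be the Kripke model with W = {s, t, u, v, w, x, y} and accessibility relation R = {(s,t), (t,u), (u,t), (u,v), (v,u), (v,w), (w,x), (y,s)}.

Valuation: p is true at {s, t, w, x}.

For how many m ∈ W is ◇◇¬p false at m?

s: successors {t}; ◇¬p there: t:T. ✓
t: successors {u}; ◇¬p there: u:T. ✓
u: successors {t, v}; ◇¬p there: t:T, v:T. ✓
v: successors {u, w}; ◇¬p there: u:T, w:F. ✓
w: successors {x}; ◇¬p there: x:F. ✗
x: no successors, so ◇◇¬p fails. ✗
y: successors {s}; ◇¬p there: s:F. ✗
Satisfying worlds: {s, t, u, v}.
So ◇◇¬p fails at the other 3 worlds.

3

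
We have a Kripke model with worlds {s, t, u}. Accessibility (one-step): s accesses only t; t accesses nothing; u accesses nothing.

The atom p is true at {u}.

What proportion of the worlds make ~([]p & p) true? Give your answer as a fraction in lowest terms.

2/3

s: []p & p is F. ✓
t: []p & p is F. ✓
u: []p & p is T. ✗
That's 2 of 3 worlds, so 2/3.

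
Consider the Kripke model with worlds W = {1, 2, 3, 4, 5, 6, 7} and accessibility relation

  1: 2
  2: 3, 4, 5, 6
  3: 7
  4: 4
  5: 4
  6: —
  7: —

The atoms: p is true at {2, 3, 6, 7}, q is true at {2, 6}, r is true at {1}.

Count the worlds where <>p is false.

4

1: successors {2}; p there: 2:T. ✓
2: successors {3, 4, 5, 6}; p there: 3:T, 4:F, 5:F, 6:T. ✓
3: successors {7}; p there: 7:T. ✓
4: successors {4}; p there: 4:F. ✗
5: successors {4}; p there: 4:F. ✗
6: no successors, so <>p fails. ✗
7: no successors, so <>p fails. ✗
Satisfying worlds: {1, 2, 3}.
So <>p fails at the other 4 worlds.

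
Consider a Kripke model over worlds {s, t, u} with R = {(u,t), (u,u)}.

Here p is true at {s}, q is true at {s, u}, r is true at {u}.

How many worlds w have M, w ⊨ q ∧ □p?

1

s: q is T, □p is T. ✓
t: q is F, □p is T. ✗
u: q is T, □p is F. ✗
Satisfying worlds: {s}.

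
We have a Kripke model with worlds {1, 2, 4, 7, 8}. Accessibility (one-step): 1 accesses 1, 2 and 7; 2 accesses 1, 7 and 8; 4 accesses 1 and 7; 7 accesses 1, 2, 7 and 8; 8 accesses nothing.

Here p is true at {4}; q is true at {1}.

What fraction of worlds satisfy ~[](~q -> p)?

4/5

1: [](~q -> p) is F. ✓
2: [](~q -> p) is F. ✓
4: [](~q -> p) is F. ✓
7: [](~q -> p) is F. ✓
8: [](~q -> p) is T. ✗
That's 4 of 5 worlds, so 4/5.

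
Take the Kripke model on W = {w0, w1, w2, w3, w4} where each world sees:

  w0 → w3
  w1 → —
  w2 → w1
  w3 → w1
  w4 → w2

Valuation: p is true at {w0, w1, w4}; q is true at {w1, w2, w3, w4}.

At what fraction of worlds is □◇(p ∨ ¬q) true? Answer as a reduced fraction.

3/5

w0: successors {w3}; ◇(p ∨ ¬q) there: w3:T. ✓
w1: no successors, so □◇(p ∨ ¬q) holds vacuously. ✓
w2: successors {w1}; ◇(p ∨ ¬q) there: w1:F. ✗
w3: successors {w1}; ◇(p ∨ ¬q) there: w1:F. ✗
w4: successors {w2}; ◇(p ∨ ¬q) there: w2:T. ✓
That's 3 of 5 worlds, so 3/5.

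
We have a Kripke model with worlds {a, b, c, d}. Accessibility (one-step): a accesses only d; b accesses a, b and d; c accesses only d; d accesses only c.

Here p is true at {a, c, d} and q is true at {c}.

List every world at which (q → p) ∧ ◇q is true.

a: q → p is T, ◇q is F. ✗
b: q → p is T, ◇q is F. ✗
c: q → p is T, ◇q is F. ✗
d: q → p is T, ◇q is T. ✓

{d}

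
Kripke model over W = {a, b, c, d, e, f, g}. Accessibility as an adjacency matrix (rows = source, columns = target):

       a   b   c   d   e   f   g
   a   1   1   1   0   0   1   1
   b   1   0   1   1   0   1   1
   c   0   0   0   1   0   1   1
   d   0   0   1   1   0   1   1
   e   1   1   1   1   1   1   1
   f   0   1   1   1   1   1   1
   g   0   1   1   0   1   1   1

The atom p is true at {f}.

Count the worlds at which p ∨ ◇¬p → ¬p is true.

a: p ∨ ◇¬p is T, ¬p is T. ✓
b: p ∨ ◇¬p is T, ¬p is T. ✓
c: p ∨ ◇¬p is T, ¬p is T. ✓
d: p ∨ ◇¬p is T, ¬p is T. ✓
e: p ∨ ◇¬p is T, ¬p is T. ✓
f: p ∨ ◇¬p is T, ¬p is F. ✗
g: p ∨ ◇¬p is T, ¬p is T. ✓
Satisfying worlds: {a, b, c, d, e, g}.

6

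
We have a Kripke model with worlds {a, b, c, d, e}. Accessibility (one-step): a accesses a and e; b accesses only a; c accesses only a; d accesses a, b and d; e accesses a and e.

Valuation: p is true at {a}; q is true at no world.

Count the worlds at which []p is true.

2

a: successors {a, e}; p there: a:T, e:F. ✗
b: successors {a}; p there: a:T. ✓
c: successors {a}; p there: a:T. ✓
d: successors {a, b, d}; p there: a:T, b:F, d:F. ✗
e: successors {a, e}; p there: a:T, e:F. ✗
Satisfying worlds: {b, c}.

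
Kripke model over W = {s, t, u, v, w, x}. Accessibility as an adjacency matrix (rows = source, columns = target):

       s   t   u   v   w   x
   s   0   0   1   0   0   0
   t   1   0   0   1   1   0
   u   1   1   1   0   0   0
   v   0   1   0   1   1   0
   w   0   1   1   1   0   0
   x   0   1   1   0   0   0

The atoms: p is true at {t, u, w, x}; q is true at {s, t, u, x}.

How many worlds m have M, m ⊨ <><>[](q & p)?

5

s: successors {u}; <>[](q & p) there: u:T. ✓
t: successors {s, v, w}; <>[](q & p) there: s:F, v:F, w:F. ✗
u: successors {s, t, u}; <>[](q & p) there: s:F, t:T, u:T. ✓
v: successors {t, v, w}; <>[](q & p) there: t:T, v:F, w:F. ✓
w: successors {t, u, v}; <>[](q & p) there: t:T, u:T, v:F. ✓
x: successors {t, u}; <>[](q & p) there: t:T, u:T. ✓
Satisfying worlds: {s, u, v, w, x}.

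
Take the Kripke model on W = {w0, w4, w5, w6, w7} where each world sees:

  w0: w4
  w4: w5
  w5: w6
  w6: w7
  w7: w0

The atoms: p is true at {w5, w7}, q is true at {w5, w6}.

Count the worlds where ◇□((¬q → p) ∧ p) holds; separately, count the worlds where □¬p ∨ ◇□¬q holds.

2 and 4

For ◇□((¬q → p) ∧ p):
w0: successors {w4}; □((¬q → p) ∧ p) there: w4:T. ✓
w4: successors {w5}; □((¬q → p) ∧ p) there: w5:F. ✗
w5: successors {w6}; □((¬q → p) ∧ p) there: w6:T. ✓
w6: successors {w7}; □((¬q → p) ∧ p) there: w7:F. ✗
w7: successors {w0}; □((¬q → p) ∧ p) there: w0:F. ✗
— 2 worlds.
For □¬p ∨ ◇□¬q:
w0: □¬p is T, ◇□¬q is F. ✓
w4: □¬p is F, ◇□¬q is F. ✗
w5: □¬p is T, ◇□¬q is T. ✓
w6: □¬p is F, ◇□¬q is T. ✓
w7: □¬p is T, ◇□¬q is T. ✓
— 4 worlds.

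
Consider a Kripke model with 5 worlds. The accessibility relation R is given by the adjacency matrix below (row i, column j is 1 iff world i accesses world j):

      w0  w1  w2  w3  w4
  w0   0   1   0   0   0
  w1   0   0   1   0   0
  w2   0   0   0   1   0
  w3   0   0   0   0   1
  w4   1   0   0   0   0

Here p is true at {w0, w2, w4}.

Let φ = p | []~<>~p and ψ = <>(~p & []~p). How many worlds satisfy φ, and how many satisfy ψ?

4 and 0

For p | []~<>~p:
w0: p is T, []~<>~p is T. ✓
w1: p is F, []~<>~p is F. ✗
w2: p is T, []~<>~p is T. ✓
w3: p is F, []~<>~p is T. ✓
w4: p is T, []~<>~p is F. ✓
— 4 worlds.
For <>(~p & []~p):
w0: successors {w1}; ~p & []~p there: w1:F. ✗
w1: successors {w2}; ~p & []~p there: w2:F. ✗
w2: successors {w3}; ~p & []~p there: w3:F. ✗
w3: successors {w4}; ~p & []~p there: w4:F. ✗
w4: successors {w0}; ~p & []~p there: w0:F. ✗
— 0 worlds.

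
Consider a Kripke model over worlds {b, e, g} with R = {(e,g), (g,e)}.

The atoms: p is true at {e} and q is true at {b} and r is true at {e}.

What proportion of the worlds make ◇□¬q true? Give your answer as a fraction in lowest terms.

b: no successors, so ◇□¬q fails. ✗
e: successors {g}; □¬q there: g:T. ✓
g: successors {e}; □¬q there: e:T. ✓
That's 2 of 3 worlds, so 2/3.

2/3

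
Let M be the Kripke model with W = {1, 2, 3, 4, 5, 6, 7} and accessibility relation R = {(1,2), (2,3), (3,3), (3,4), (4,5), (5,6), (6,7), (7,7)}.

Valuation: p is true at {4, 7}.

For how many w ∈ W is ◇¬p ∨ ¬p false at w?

1: ◇¬p is T, ¬p is T. ✓
2: ◇¬p is T, ¬p is T. ✓
3: ◇¬p is T, ¬p is T. ✓
4: ◇¬p is T, ¬p is F. ✓
5: ◇¬p is T, ¬p is T. ✓
6: ◇¬p is F, ¬p is T. ✓
7: ◇¬p is F, ¬p is F. ✗
Satisfying worlds: {1, 2, 3, 4, 5, 6}.
So ◇¬p ∨ ¬p fails at the other 1 world.

1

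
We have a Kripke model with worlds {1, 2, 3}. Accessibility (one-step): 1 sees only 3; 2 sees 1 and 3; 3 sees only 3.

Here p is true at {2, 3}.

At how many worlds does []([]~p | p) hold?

2

1: successors {3}; []~p | p there: 3:T. ✓
2: successors {1, 3}; []~p | p there: 1:F, 3:T. ✗
3: successors {3}; []~p | p there: 3:T. ✓
Satisfying worlds: {1, 3}.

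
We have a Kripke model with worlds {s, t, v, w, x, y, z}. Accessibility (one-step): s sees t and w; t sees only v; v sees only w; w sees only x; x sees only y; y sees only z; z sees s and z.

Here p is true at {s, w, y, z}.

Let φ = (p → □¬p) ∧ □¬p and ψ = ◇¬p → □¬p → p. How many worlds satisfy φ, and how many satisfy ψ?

For (p → □¬p) ∧ □¬p:
s: p → □¬p is F, □¬p is F. ✗
t: p → □¬p is T, □¬p is T. ✓
v: p → □¬p is T, □¬p is F. ✗
w: p → □¬p is T, □¬p is T. ✓
x: p → □¬p is T, □¬p is F. ✗
y: p → □¬p is F, □¬p is F. ✗
z: p → □¬p is F, □¬p is F. ✗
— 2 worlds.
For ◇¬p → □¬p → p:
s: ◇¬p is T, □¬p → p is T. ✓
t: ◇¬p is T, □¬p → p is F. ✗
v: ◇¬p is F, □¬p → p is T. ✓
w: ◇¬p is T, □¬p → p is T. ✓
x: ◇¬p is F, □¬p → p is T. ✓
y: ◇¬p is F, □¬p → p is T. ✓
z: ◇¬p is F, □¬p → p is T. ✓
— 6 worlds.

2 and 6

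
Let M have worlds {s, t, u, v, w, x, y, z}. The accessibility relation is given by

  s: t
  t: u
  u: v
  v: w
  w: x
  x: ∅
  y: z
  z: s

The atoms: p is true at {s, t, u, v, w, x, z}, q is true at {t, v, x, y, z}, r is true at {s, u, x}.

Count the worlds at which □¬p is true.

s: successors {t}; ¬p there: t:F. ✗
t: successors {u}; ¬p there: u:F. ✗
u: successors {v}; ¬p there: v:F. ✗
v: successors {w}; ¬p there: w:F. ✗
w: successors {x}; ¬p there: x:F. ✗
x: no successors, so □¬p holds vacuously. ✓
y: successors {z}; ¬p there: z:F. ✗
z: successors {s}; ¬p there: s:F. ✗
Satisfying worlds: {x}.

1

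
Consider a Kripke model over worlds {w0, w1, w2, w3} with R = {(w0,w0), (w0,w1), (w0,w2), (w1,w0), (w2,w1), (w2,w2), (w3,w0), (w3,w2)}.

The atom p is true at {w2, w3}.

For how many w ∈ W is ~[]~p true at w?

3

w0: []~p is F. ✓
w1: []~p is T. ✗
w2: []~p is F. ✓
w3: []~p is F. ✓
Satisfying worlds: {w0, w2, w3}.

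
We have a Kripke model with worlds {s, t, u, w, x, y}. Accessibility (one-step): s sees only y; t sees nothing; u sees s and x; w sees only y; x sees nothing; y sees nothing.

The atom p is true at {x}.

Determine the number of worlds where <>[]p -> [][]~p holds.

6

s: <>[]p is T, [][]~p is T. ✓
t: <>[]p is F, [][]~p is T. ✓
u: <>[]p is T, [][]~p is T. ✓
w: <>[]p is T, [][]~p is T. ✓
x: <>[]p is F, [][]~p is T. ✓
y: <>[]p is F, [][]~p is T. ✓
Satisfying worlds: {s, t, u, w, x, y}.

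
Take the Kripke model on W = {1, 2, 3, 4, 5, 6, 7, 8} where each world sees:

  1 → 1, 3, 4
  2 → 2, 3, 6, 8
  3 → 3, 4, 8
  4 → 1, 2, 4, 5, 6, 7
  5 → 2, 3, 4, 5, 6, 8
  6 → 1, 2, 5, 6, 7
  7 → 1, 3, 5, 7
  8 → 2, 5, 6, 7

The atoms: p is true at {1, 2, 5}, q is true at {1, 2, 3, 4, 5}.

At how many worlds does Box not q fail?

8

1: successors {1, 3, 4}; not q there: 1:F, 3:F, 4:F. ✗
2: successors {2, 3, 6, 8}; not q there: 2:F, 3:F, 6:T, 8:T. ✗
3: successors {3, 4, 8}; not q there: 3:F, 4:F, 8:T. ✗
4: successors {1, 2, 4, 5, 6, 7}; not q there: 1:F, 2:F, 4:F, 5:F, 6:T, 7:T. ✗
5: successors {2, 3, 4, 5, 6, 8}; not q there: 2:F, 3:F, 4:F, 5:F, 6:T, 8:T. ✗
6: successors {1, 2, 5, 6, 7}; not q there: 1:F, 2:F, 5:F, 6:T, 7:T. ✗
7: successors {1, 3, 5, 7}; not q there: 1:F, 3:F, 5:F, 7:T. ✗
8: successors {2, 5, 6, 7}; not q there: 2:F, 5:F, 6:T, 7:T. ✗
Satisfying worlds: ∅.
So Box not q fails at the other 8 worlds.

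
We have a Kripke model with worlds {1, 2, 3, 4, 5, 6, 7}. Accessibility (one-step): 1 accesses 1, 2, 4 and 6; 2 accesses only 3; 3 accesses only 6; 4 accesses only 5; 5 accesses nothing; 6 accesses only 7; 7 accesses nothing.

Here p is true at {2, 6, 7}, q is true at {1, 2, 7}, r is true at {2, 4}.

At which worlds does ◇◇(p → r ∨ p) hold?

{1, 2, 3}

1: successors {1, 2, 4, 6}; ◇(p → r ∨ p) there: 1:T, 2:T, 4:T, 6:T. ✓
2: successors {3}; ◇(p → r ∨ p) there: 3:T. ✓
3: successors {6}; ◇(p → r ∨ p) there: 6:T. ✓
4: successors {5}; ◇(p → r ∨ p) there: 5:F. ✗
5: no successors, so ◇◇(p → r ∨ p) fails. ✗
6: successors {7}; ◇(p → r ∨ p) there: 7:F. ✗
7: no successors, so ◇◇(p → r ∨ p) fails. ✗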